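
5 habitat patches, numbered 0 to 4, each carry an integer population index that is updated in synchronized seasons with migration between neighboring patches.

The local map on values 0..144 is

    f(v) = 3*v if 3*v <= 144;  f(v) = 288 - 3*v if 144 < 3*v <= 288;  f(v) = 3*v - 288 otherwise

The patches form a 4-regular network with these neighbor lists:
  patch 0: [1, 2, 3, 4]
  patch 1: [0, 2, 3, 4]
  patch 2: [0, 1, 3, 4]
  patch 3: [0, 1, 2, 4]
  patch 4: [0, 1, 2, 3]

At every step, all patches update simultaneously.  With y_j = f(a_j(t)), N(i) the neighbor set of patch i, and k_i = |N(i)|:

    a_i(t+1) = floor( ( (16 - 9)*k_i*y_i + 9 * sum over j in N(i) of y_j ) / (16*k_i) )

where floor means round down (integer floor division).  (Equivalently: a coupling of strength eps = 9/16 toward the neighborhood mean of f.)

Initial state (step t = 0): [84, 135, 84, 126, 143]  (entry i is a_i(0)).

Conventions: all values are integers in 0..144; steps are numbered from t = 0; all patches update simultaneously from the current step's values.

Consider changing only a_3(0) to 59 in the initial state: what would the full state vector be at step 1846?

Simulating step by step:
t=0: [84, 135, 84, 59, 143]
t=1: [72, 96, 72, 94, 103]
t=2: [45, 24, 45, 25, 30]
t=3: [111, 92, 111, 93, 98]
t=4: [29, 20, 29, 19, 18]
t=5: [74, 66, 74, 65, 64]
t=6: [77, 84, 77, 85, 86]
t=7: [46, 40, 46, 39, 38]
t=8: [129, 123, 129, 122, 122]
t=9: [90, 85, 90, 84, 84]
t=10: [25, 29, 25, 30, 30]
t=11: [80, 84, 80, 85, 85]
t=12: [42, 38, 42, 37, 37]
t=13: [120, 116, 120, 115, 115]
t=14: [66, 62, 66, 61, 61]
t=15: [95, 99, 95, 100, 100]
t=16: [6, 8, 6, 9, 9]
t=17: [21, 23, 21, 24, 24]
t=18: [66, 68, 66, 69, 69]
t=19: [86, 84, 86, 83, 83]
t=20: [33, 35, 33, 36, 36]
t=21: [102, 104, 102, 105, 105]
t=22: [21, 23, 21, 24, 24]

Answer: [102, 104, 102, 105, 105]
Key observation: The state at step 17, [21, 23, 21, 24, 24], reappears at step 22: the system is in a cycle of period 5 from step 17 on.  Therefore the state at step 1846 equals the state at step 17 + ((1846 - 17) mod 5) = 21, which is [102, 104, 102, 105, 105].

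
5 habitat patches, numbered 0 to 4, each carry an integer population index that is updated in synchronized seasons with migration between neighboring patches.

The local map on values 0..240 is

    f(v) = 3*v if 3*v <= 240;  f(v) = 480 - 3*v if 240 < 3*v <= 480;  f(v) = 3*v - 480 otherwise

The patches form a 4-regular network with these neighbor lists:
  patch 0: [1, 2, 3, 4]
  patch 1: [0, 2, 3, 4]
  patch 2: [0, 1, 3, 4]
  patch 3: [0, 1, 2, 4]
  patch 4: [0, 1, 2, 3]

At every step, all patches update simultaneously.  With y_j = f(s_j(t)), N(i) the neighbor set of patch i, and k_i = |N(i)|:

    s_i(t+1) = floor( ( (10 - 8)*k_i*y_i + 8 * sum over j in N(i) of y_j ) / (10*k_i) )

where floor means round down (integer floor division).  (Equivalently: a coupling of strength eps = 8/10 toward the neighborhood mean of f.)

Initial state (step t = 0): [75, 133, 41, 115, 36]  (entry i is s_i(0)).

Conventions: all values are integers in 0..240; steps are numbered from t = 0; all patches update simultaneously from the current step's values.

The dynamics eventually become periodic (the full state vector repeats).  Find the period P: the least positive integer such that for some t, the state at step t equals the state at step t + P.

Answer: 4
Key observation: The state at step 2, [78, 78, 78, 78, 78], reappears at step 6 — and no state repeats earlier — so the cycle the system enters has period 4.

Derivation:
t=0: [75, 133, 41, 115, 36]
t=1: [134, 134, 134, 134, 134]
t=2: [78, 78, 78, 78, 78]
t=3: [234, 234, 234, 234, 234]
t=4: [222, 222, 222, 222, 222]
t=5: [186, 186, 186, 186, 186]
t=6: [78, 78, 78, 78, 78]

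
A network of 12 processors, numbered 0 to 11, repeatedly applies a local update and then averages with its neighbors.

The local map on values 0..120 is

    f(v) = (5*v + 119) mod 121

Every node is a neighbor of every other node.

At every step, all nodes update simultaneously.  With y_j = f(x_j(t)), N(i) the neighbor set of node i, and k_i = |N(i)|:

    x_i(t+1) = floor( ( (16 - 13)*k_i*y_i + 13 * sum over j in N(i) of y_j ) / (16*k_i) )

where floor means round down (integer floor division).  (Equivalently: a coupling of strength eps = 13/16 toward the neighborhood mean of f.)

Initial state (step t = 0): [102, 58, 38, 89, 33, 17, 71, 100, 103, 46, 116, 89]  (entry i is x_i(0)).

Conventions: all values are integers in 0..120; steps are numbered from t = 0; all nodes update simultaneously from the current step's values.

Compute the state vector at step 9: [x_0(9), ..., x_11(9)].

Simulating step by step:
t=0: [102, 58, 38, 89, 33, 17, 71, 100, 103, 46, 116, 89]
t=1: [60, 62, 65, 66, 62, 66, 70, 58, 60, 69, 68, 66]
t=2: [75, 76, 78, 78, 76, 78, 80, 74, 75, 80, 79, 78]
t=3: [19, 20, 21, 21, 20, 21, 22, 19, 19, 22, 22, 21]
t=4: [100, 100, 101, 101, 100, 101, 101, 100, 100, 101, 101, 101]
t=5: [16, 16, 17, 17, 16, 17, 17, 16, 16, 17, 17, 17]
t=6: [80, 80, 81, 81, 80, 81, 81, 80, 80, 81, 81, 81]
t=7: [37, 37, 38, 38, 37, 38, 38, 37, 37, 38, 38, 38]
t=8: [64, 64, 65, 65, 64, 65, 65, 64, 64, 65, 65, 65]
t=9: [78, 78, 79, 79, 78, 79, 79, 78, 78, 79, 79, 79]

Answer: [78, 78, 79, 79, 78, 79, 79, 78, 78, 79, 79, 79]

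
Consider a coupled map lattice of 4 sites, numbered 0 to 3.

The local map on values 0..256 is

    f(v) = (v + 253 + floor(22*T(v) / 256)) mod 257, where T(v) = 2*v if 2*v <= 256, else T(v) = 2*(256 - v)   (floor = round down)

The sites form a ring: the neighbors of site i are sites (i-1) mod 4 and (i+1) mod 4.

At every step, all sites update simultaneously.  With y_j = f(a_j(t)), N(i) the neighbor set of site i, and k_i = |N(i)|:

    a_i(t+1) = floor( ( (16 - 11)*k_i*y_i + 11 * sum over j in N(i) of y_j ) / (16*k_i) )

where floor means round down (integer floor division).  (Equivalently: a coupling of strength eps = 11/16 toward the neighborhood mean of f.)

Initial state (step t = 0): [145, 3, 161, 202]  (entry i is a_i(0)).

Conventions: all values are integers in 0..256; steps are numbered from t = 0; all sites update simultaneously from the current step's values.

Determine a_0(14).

Answer: a_0(14) = 227

Derivation:
t=0: [145, 3, 161, 202]
t=1: [209, 194, 213, 179]
t=2: [199, 209, 200, 206]
t=3: [209, 207, 209, 206]
t=4: [211, 212, 211, 212]
t=5: [214, 214, 214, 214]
t=6: [217, 217, 217, 217]
t=7: [219, 219, 219, 219]
t=8: [221, 221, 221, 221]
t=9: [223, 223, 223, 223]
t=10: [224, 224, 224, 224]
t=11: [225, 225, 225, 225]
t=12: [226, 226, 226, 226]
t=13: [227, 227, 227, 227]
t=14: [227, 227, 227, 227]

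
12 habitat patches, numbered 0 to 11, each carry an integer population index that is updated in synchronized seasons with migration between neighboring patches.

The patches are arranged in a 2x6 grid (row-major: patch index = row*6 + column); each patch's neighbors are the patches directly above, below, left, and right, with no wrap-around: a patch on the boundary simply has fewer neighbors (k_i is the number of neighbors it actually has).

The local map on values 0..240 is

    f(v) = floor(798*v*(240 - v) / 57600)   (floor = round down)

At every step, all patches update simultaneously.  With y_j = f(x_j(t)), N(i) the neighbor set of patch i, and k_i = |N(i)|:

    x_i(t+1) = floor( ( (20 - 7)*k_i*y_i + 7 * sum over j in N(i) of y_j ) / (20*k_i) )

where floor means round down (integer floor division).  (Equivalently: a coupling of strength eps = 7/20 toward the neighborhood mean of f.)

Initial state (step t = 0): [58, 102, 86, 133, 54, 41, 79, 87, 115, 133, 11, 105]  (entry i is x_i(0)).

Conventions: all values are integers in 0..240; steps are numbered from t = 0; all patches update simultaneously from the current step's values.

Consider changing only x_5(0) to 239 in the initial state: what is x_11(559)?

Answer: x_11(559) = 123
Key observation: The state at step 12, [115, 115, 116, 135, 181, 196, 115, 115, 116, 135, 181, 196], reappears at step 16: the system is in a cycle of period 4 from step 12 on.  Therefore the state at step 559 equals the state at step 12 + ((559 - 12) mod 4) = 15, which is [198, 198, 198, 190, 149, 123, 198, 198, 198, 190, 149, 123].

Derivation:
t=0: [58, 102, 86, 133, 54, 239, 79, 87, 115, 133, 11, 105]
t=1: [159, 186, 187, 188, 117, 60, 172, 186, 195, 178, 84, 133]
t=2: [168, 143, 135, 144, 183, 166, 160, 139, 128, 149, 181, 185]
t=3: [173, 189, 195, 185, 152, 160, 178, 192, 196, 184, 150, 146]
t=4: [153, 134, 124, 143, 179, 180, 149, 129, 122, 144, 181, 187]
t=5: [186, 195, 197, 187, 155, 147, 188, 196, 197, 186, 151, 140]
t=6: [135, 122, 119, 140, 178, 188, 132, 120, 119, 141, 180, 191]
t=7: [196, 198, 198, 188, 154, 136, 197, 198, 198, 188, 152, 133]
t=8: [117, 115, 117, 138, 179, 193, 117, 115, 117, 138, 180, 194]
t=9: [199, 199, 198, 190, 152, 129, 199, 199, 198, 190, 151, 127]
t=10: [113, 113, 116, 135, 180, 195, 113, 113, 116, 135, 180, 195]
t=11: [198, 198, 198, 190, 151, 125, 198, 198, 198, 190, 151, 125]
t=12: [115, 115, 116, 135, 181, 196, 115, 115, 116, 135, 181, 196]
t=13: [199, 199, 198, 190, 149, 123, 199, 199, 198, 190, 149, 123]
t=14: [113, 113, 116, 135, 181, 196, 113, 113, 116, 135, 181, 196]
t=15: [198, 198, 198, 190, 149, 123, 198, 198, 198, 190, 149, 123]
t=16: [115, 115, 116, 135, 181, 196, 115, 115, 116, 135, 181, 196]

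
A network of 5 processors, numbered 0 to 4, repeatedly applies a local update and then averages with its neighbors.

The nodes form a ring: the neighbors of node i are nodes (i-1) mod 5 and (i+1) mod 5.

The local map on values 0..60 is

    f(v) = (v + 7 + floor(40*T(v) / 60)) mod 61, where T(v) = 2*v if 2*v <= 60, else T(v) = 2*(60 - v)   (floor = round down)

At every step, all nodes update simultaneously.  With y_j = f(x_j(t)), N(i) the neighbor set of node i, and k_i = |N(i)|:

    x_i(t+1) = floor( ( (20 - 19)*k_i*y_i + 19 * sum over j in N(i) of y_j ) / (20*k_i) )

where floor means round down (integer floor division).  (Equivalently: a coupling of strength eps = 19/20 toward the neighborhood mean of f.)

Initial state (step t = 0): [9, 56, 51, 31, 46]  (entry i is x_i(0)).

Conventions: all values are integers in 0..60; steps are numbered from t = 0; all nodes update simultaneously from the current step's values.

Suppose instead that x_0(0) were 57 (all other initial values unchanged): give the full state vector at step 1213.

Answer: [37, 37, 37, 37, 37]
Key observation: The state at step 12, [13, 13, 13, 13, 13], reappears at step 14: the system is in a cycle of period 2 from step 12 on.  Therefore the state at step 1213 equals the state at step 12 + ((1213 - 12) mod 2) = 13, which is [37, 37, 37, 37, 37].

Derivation:
t=0: [57, 56, 51, 31, 46]
t=1: [8, 7, 10, 9, 10]
t=2: [26, 27, 25, 29, 26]
t=3: [7, 5, 10, 5, 9]
t=4: [23, 26, 18, 28, 20]
t=5: [31, 52, 10, 49, 36]
t=6: [11, 21, 9, 21, 12]
t=7: [44, 31, 54, 32, 43]
t=8: [12, 9, 14, 9, 12]
t=9: [31, 36, 28, 36, 31]
t=10: [14, 13, 13, 13, 14]
t=11: [38, 37, 37, 37, 38]
t=12: [13, 13, 13, 13, 13]
t=13: [37, 37, 37, 37, 37]
t=14: [13, 13, 13, 13, 13]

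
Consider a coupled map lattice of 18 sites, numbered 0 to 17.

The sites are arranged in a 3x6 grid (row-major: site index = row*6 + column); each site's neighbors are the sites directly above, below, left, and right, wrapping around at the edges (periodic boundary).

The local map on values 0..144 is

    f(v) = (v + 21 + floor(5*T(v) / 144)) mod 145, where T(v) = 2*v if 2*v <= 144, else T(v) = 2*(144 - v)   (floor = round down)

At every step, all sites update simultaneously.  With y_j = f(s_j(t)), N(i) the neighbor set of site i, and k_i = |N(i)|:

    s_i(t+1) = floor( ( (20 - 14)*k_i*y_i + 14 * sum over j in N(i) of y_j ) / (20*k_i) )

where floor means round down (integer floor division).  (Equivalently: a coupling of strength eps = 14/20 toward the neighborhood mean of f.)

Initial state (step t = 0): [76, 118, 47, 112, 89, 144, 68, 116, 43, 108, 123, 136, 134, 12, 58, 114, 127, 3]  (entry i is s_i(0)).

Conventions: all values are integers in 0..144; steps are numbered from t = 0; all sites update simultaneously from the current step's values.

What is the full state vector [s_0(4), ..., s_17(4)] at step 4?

Answer: [109, 30, 12, 31, 108, 124, 108, 29, 10, 30, 106, 123, 107, 28, 10, 29, 106, 122]

Derivation:
t=0: [76, 118, 47, 112, 89, 144, 68, 116, 43, 108, 123, 136, 134, 12, 58, 114, 127, 3]
t=1: [76, 102, 95, 119, 61, 49, 73, 99, 93, 98, 45, 27, 46, 74, 78, 102, 49, 15]
t=2: [94, 114, 120, 121, 88, 69, 89, 113, 116, 115, 78, 63, 79, 103, 111, 114, 77, 57]
t=3: [113, 132, 139, 135, 110, 98, 111, 130, 137, 132, 107, 94, 107, 127, 135, 131, 106, 92]
t=4: [109, 30, 12, 31, 108, 124, 108, 29, 10, 30, 106, 123, 107, 28, 10, 29, 106, 122]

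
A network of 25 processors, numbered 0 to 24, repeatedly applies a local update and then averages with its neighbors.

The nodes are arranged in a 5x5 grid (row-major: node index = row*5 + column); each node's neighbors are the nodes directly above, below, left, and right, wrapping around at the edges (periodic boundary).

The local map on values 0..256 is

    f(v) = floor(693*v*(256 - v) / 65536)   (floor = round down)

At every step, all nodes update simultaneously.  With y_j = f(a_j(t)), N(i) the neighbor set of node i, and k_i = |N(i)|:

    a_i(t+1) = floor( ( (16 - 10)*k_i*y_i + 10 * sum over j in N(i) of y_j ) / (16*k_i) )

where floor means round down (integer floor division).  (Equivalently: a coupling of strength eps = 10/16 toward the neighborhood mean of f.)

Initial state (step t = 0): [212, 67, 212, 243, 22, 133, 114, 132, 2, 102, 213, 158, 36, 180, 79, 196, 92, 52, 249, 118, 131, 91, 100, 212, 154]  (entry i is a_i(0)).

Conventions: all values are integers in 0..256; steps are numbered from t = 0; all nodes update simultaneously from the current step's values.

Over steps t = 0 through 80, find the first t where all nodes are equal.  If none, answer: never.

Answer: 7
Key observation: Synchronization is absorbing here: once all nodes are equal they stay equal, and step 7 is the first all-equal step.

Derivation:
t=0: [212, 67, 212, 243, 22, 133, 114, 132, 2, 102, 213, 158, 36, 180, 79, 196, 92, 52, 249, 118, 131, 91, 100, 212, 154]  (not all equal)
t=1: [119, 131, 115, 52, 92, 147, 164, 120, 82, 121, 130, 140, 123, 93, 145, 140, 146, 108, 88, 135, 150, 157, 134, 96, 139]  (not all equal)
t=2: [169, 168, 162, 142, 157, 169, 166, 166, 152, 165, 171, 169, 169, 161, 169, 170, 168, 167, 162, 168, 168, 168, 168, 156, 167]  (not all equal)
t=3: [156, 156, 160, 166, 161, 155, 156, 158, 163, 159, 154, 155, 156, 160, 156, 154, 155, 157, 160, 156, 155, 156, 158, 162, 158]  (not all equal)
t=4: [163, 163, 161, 159, 161, 164, 164, 162, 160, 162, 165, 164, 163, 162, 163, 165, 164, 163, 162, 163, 164, 164, 162, 161, 162]  (not all equal)
t=5: [159, 159, 161, 161, 161, 159, 159, 160, 161, 160, 158, 159, 160, 160, 160, 158, 159, 160, 160, 160, 159, 159, 160, 161, 160]  (not all equal)
t=6: [162, 162, 161, 161, 161, 162, 162, 161, 161, 161, 162, 162, 162, 161, 162, 162, 162, 162, 161, 162, 162, 162, 161, 161, 161]  (not all equal)
t=7: [161, 161, 161, 161, 161, 161, 161, 161, 161, 161, 161, 161, 161, 161, 161, 161, 161, 161, 161, 161, 161, 161, 161, 161, 161]  (all equal)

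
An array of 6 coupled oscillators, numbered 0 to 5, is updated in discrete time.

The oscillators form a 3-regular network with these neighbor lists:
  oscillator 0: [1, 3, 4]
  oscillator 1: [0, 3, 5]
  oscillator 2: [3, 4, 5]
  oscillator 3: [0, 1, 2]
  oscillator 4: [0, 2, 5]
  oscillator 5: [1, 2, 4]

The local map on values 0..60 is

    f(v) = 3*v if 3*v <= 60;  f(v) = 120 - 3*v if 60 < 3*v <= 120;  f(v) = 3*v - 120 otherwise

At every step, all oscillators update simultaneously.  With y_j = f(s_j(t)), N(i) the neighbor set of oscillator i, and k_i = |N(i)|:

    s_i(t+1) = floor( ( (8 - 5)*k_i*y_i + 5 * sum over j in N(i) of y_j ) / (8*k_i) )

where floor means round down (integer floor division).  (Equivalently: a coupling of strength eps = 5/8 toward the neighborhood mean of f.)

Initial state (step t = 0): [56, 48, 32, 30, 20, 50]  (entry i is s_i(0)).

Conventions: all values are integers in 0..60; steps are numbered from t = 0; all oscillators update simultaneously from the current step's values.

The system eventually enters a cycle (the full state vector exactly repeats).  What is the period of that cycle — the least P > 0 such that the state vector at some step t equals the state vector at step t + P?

Simulating step by step:
t=0: [56, 48, 32, 30, 20, 50]
t=1: [41, 31, 34, 31, 43, 33]
t=2: [14, 20, 18, 20, 12, 19]
t=3: [48, 55, 52, 55, 45, 52]
t=4: [30, 38, 33, 38, 25, 33]
t=5: [23, 14, 22, 14, 31, 22]
t=6: [42, 46, 45, 46, 43, 45]
t=7: [11, 14, 14, 14, 10, 14]
t=8: [36, 40, 39, 40, 35, 39]
t=9: [7, 3, 4, 3, 9, 4]
t=10: [17, 12, 14, 12, 19, 14]
t=11: [46, 40, 43, 40, 49, 43]
t=12: [12, 5, 10, 5, 17, 10]
t=13: [30, 22, 31, 22, 39, 31]
t=14: [34, 43, 27, 43, 18, 27]
t=15: [21, 17, 35, 17, 40, 35]
t=16: [42, 44, 19, 44, 18, 19]
t=17: [18, 20, 47, 20, 45, 47]
t=18: [48, 50, 27, 50, 25, 27]
t=19: [30, 30, 38, 30, 38, 38]
t=20: [25, 25, 11, 25, 11, 11]
t=21: [42, 42, 35, 42, 35, 35]
t=22: [7, 7, 13, 7, 13, 13]
t=23: [24, 24, 35, 24, 35, 35]
t=24: [41, 41, 21, 41, 21, 21]
t=25: [14, 14, 45, 14, 45, 45]
t=26: [36, 36, 20, 36, 20, 20]
t=27: [22, 22, 50, 22, 50, 50]
t=28: [49, 49, 35, 49, 35, 35]
t=29: [24, 24, 17, 24, 17, 17]
t=30: [48, 48, 50, 48, 50, 50]
t=31: [25, 25, 28, 25, 28, 28]
t=32: [43, 43, 37, 43, 37, 37]
t=33: [9, 9, 9, 9, 9, 9]
t=34: [27, 27, 27, 27, 27, 27]
t=35: [39, 39, 39, 39, 39, 39]
t=36: [3, 3, 3, 3, 3, 3]
t=37: [9, 9, 9, 9, 9, 9]

Answer: 4
Key observation: The state at step 33, [9, 9, 9, 9, 9, 9], reappears at step 37 — and no state repeats earlier — so the cycle the system enters has period 4.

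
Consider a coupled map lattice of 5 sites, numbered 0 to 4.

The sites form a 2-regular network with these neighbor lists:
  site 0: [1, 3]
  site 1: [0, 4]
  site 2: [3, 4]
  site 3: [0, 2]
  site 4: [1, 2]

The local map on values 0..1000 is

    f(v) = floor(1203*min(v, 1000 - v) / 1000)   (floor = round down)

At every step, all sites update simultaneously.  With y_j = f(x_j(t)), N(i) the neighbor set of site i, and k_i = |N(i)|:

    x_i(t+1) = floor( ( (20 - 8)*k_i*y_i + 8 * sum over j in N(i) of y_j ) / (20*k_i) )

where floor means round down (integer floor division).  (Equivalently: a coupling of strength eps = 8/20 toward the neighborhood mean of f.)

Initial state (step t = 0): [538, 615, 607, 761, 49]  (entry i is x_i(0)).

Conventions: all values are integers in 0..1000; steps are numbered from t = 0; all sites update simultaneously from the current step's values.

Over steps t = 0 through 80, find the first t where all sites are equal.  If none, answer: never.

Simulating step by step:
t=0: [538, 615, 607, 761, 49]  (not all equal)
t=1: [483, 400, 352, 377, 221]  (not all equal)
t=2: [535, 457, 397, 472, 339]  (not all equal)
t=3: [558, 522, 481, 547, 449]  (not all equal)
t=4: [542, 559, 563, 548, 554]  (not all equal)
t=5: [544, 535, 530, 540, 532]  (not all equal)
t=6: [551, 557, 562, 554, 562]  (not all equal)
t=7: [537, 532, 528, 534, 527]  (not all equal)
t=8: [558, 562, 566, 560, 567]  (not all equal)
t=9: [529, 525, 523, 528, 521]  (not all equal)
t=10: [567, 571, 572, 568, 574]  (not all equal)
t=11: [519, 516, 514, 518, 513]  (not all equal)
t=12: [579, 581, 583, 579, 584]  (not all equal)
t=13: [505, 503, 501, 505, 501]  (not all equal)
t=14: [595, 597, 599, 596, 599]  (not all equal)
t=15: [486, 484, 482, 485, 482]  (not all equal)
t=16: [583, 581, 579, 582, 579]  (not all equal)
t=17: [501, 503, 505, 502, 505]  (not all equal)
t=18: [599, 597, 595, 598, 595]  (not all equal)
t=19: [482, 484, 486, 483, 486]  (not all equal)
t=20: [580, 581, 583, 581, 583]  (not all equal)
t=21: [504, 503, 501, 503, 501]  (not all equal)
t=22: [596, 597, 599, 597, 599]  (not all equal)
t=23: [485, 484, 482, 484, 482]  (not all equal)
t=24: [582, 581, 579, 581, 579]  (not all equal)
t=25: [502, 504, 505, 504, 505]  (not all equal)
t=26: [597, 596, 595, 596, 595]  (not all equal)
t=27: [484, 485, 486, 485, 486]  (not all equal)
t=28: [582, 583, 583, 583, 583]  (not all equal)
t=29: [501, 501, 501, 501, 501]  (all equal)

Answer: 29
Key observation: Synchronization is absorbing here: once all sites are equal they stay equal, and step 29 is the first all-equal step.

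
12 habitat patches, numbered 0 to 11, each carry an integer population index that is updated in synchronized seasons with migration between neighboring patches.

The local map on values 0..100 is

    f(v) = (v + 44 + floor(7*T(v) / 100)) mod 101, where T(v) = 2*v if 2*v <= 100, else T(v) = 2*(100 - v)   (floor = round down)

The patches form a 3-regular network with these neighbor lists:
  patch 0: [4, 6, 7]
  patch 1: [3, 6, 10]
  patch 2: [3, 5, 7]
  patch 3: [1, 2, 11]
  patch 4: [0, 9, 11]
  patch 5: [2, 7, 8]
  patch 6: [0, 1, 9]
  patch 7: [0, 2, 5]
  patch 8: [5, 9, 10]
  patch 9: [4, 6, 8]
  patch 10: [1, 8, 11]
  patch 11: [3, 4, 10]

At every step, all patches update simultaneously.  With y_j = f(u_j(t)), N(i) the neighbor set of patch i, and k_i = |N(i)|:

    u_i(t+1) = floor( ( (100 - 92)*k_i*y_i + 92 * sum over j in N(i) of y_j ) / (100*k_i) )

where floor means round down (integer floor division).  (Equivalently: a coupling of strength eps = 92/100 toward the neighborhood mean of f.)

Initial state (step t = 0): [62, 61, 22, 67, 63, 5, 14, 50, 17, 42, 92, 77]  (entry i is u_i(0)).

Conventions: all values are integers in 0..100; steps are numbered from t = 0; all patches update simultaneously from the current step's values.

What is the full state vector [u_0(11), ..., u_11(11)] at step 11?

Simulating step by step:
t=0: [62, 61, 22, 67, 63, 5, 14, 50, 17, 42, 92, 77]
t=1: [22, 34, 24, 32, 38, 44, 38, 39, 59, 48, 32, 20]
t=2: [85, 82, 86, 73, 78, 58, 83, 78, 83, 63, 53, 81]
t=3: [25, 17, 17, 26, 22, 25, 23, 22, 8, 25, 25, 15]
t=4: [69, 70, 70, 63, 68, 62, 69, 69, 70, 64, 60, 70]
t=5: [15, 12, 12, 16, 15, 16, 15, 14, 10, 15, 16, 11]
t=6: [60, 61, 60, 57, 59, 57, 59, 59, 61, 59, 56, 61]
t=7: [7, 6, 6, 8, 7, 7, 7, 7, 6, 7, 8, 6]
t=8: [51, 52, 51, 50, 50, 50, 50, 50, 51, 50, 50, 52]
t=9: [0, 0, 0, 0, 0, 0, 0, 0, 0, 0, 0, 0]
t=10: [44, 44, 44, 44, 44, 44, 44, 44, 44, 44, 44, 44]
t=11: [94, 94, 94, 94, 94, 94, 94, 94, 94, 94, 94, 94]

Answer: [94, 94, 94, 94, 94, 94, 94, 94, 94, 94, 94, 94]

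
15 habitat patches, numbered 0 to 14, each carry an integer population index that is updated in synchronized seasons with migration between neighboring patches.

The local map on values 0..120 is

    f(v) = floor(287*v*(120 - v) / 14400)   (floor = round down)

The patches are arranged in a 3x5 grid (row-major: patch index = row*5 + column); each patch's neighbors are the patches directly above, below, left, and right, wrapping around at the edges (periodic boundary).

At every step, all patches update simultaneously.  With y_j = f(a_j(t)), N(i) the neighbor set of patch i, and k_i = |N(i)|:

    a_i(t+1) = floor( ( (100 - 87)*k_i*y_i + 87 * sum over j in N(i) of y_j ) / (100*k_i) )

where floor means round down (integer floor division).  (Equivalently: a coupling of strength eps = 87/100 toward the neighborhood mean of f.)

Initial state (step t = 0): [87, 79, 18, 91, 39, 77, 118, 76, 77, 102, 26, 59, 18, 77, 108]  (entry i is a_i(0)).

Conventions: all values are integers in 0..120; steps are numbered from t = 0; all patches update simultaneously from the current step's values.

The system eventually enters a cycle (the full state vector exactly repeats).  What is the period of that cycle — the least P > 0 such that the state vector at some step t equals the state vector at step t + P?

Simulating step by step:
t=0: [87, 79, 18, 91, 39, 77, 118, 76, 77, 102, 26, 59, 18, 77, 108]
t=1: [59, 44, 52, 56, 45, 39, 58, 39, 56, 51, 53, 42, 56, 47, 49]
t=2: [66, 68, 67, 69, 69, 69, 64, 69, 68, 67, 67, 68, 66, 70, 68]
t=3: [70, 70, 70, 69, 70, 70, 70, 70, 69, 70, 70, 70, 69, 70, 69]
t=4: [69, 69, 69, 69, 69, 69, 69, 69, 69, 69, 69, 69, 69, 69, 69]
t=5: [70, 70, 70, 70, 70, 70, 70, 70, 70, 70, 70, 70, 70, 70, 70]
t=6: [69, 69, 69, 69, 69, 69, 69, 69, 69, 69, 69, 69, 69, 69, 69]

Answer: 2
Key observation: The state at step 4, [69, 69, 69, 69, 69, 69, 69, 69, 69, 69, 69, 69, 69, 69, 69], reappears at step 6 — and no state repeats earlier — so the cycle the system enters has period 2.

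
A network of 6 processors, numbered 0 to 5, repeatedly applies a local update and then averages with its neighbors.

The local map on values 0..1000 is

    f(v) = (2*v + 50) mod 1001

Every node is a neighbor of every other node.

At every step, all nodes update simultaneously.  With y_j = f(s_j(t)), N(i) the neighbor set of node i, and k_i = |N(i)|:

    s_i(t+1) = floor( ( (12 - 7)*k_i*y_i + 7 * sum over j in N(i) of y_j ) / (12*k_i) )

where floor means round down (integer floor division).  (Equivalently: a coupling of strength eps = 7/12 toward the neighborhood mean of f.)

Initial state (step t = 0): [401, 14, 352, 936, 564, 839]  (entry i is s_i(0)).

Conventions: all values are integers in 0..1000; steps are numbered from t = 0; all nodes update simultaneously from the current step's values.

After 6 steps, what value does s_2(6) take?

Simulating step by step:
t=0: [401, 14, 352, 936, 564, 839]
t=1: [664, 432, 635, 685, 462, 627]
t=2: [498, 659, 481, 511, 677, 476]
t=3: [118, 214, 108, 126, 225, 105]
t=4: [329, 387, 323, 334, 394, 322]
t=5: [734, 769, 731, 737, 773, 730]
t=6: [533, 554, 531, 535, 556, 530]

Answer: s_2(6) = 531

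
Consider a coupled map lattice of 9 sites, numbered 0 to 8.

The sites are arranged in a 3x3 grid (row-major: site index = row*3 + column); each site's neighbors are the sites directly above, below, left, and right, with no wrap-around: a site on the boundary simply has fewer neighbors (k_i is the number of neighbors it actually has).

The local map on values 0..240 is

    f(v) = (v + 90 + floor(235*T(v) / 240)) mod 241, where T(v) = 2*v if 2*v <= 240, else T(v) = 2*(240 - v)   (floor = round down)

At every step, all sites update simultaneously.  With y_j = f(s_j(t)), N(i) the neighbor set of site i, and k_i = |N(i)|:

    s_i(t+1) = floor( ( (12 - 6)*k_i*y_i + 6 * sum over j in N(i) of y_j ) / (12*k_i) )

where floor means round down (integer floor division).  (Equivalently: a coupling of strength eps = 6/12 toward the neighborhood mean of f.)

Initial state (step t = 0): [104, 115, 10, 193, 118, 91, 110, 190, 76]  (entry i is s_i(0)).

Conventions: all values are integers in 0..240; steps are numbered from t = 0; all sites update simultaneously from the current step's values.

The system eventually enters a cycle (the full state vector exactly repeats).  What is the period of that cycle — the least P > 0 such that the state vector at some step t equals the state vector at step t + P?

Answer: 2
Key observation: The state at step 9, [158, 158, 158, 158, 158, 158, 158, 158, 158], reappears at step 11 — and no state repeats earlier — so the cycle the system enters has period 2.

Derivation:
t=0: [104, 115, 10, 193, 118, 91, 110, 190, 76]
t=1: [158, 173, 136, 155, 171, 124, 154, 142, 100]
t=2: [164, 161, 182, 167, 165, 181, 173, 169, 167]
t=3: [161, 159, 149, 158, 158, 149, 155, 157, 154]
t=4: [165, 167, 173, 167, 168, 173, 168, 168, 171]
t=5: [159, 157, 154, 158, 157, 154, 158, 157, 155]
t=6: [166, 168, 170, 167, 168, 170, 167, 168, 169]
t=7: [158, 157, 156, 158, 157, 156, 158, 157, 157]
t=8: [167, 168, 168, 167, 168, 168, 167, 167, 168]
t=9: [158, 158, 158, 158, 158, 158, 158, 158, 158]
t=10: [167, 167, 167, 167, 167, 167, 167, 167, 167]
t=11: [158, 158, 158, 158, 158, 158, 158, 158, 158]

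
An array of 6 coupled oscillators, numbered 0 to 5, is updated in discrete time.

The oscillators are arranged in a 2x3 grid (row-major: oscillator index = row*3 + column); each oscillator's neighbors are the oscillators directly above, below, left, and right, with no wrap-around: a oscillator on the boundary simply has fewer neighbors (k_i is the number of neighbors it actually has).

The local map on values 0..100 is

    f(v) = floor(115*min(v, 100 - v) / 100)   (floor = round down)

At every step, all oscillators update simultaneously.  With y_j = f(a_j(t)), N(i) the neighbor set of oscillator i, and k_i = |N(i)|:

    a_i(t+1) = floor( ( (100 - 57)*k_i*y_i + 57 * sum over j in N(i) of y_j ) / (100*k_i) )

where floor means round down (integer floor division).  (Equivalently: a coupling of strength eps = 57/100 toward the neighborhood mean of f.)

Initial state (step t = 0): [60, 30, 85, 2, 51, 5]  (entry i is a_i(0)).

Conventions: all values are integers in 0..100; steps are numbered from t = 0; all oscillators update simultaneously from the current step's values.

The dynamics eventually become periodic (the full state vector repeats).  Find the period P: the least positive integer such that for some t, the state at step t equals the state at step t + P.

Simulating step by step:
t=0: [60, 30, 85, 2, 51, 5]
t=1: [30, 37, 18, 29, 31, 22]
t=2: [35, 34, 27, 33, 34, 26]
t=3: [38, 37, 32, 38, 36, 32]
t=4: [42, 40, 37, 42, 40, 37]
t=5: [47, 45, 43, 47, 45, 43]
t=6: [53, 51, 49, 53, 51, 49]
t=7: [54, 55, 56, 54, 55, 56]
t=8: [51, 51, 50, 51, 51, 50]
t=9: [56, 56, 56, 56, 56, 56]
t=10: [50, 50, 50, 50, 50, 50]
t=11: [57, 57, 57, 57, 57, 57]
t=12: [49, 49, 49, 49, 49, 49]
t=13: [56, 56, 56, 56, 56, 56]

Answer: 4
Key observation: The state at step 9, [56, 56, 56, 56, 56, 56], reappears at step 13 — and no state repeats earlier — so the cycle the system enters has period 4.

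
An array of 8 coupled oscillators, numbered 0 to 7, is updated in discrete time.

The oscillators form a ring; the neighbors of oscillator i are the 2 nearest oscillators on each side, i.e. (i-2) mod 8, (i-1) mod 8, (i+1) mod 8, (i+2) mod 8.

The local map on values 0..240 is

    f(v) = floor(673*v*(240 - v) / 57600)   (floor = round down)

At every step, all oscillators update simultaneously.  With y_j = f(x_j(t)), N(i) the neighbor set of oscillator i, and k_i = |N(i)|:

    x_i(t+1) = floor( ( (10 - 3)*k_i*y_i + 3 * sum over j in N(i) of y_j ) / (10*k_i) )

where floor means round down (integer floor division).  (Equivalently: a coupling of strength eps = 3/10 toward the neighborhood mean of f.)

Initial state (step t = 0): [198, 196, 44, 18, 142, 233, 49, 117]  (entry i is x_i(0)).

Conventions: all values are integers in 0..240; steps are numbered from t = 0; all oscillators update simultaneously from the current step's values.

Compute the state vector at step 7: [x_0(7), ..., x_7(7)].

Simulating step by step:
t=0: [198, 196, 44, 18, 142, 233, 49, 117]
t=1: [103, 100, 100, 60, 133, 49, 109, 141]
t=2: [163, 160, 160, 133, 158, 122, 161, 159]
t=3: [146, 150, 150, 162, 153, 163, 149, 150]
t=4: [159, 156, 156, 149, 154, 148, 156, 156]
t=5: [150, 153, 153, 157, 154, 157, 153, 153]
t=6: [156, 154, 154, 152, 153, 152, 154, 154]
t=7: [153, 154, 154, 155, 155, 155, 154, 154]

Answer: [153, 154, 154, 155, 155, 155, 154, 154]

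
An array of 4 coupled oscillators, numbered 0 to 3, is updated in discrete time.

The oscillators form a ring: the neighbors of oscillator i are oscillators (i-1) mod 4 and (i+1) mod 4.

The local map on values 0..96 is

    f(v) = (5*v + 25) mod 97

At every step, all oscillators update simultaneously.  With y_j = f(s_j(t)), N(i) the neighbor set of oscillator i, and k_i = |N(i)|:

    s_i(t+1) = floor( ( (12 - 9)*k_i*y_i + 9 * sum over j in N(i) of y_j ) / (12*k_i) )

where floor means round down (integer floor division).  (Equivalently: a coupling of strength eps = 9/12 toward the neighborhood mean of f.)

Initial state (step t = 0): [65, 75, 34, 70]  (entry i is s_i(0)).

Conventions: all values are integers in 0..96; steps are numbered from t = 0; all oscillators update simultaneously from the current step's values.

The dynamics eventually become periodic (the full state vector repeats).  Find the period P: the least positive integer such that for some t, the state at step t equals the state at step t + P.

Simulating step by step:
t=0: [65, 75, 34, 70]
t=1: [50, 25, 36, 43]
t=2: [57, 47, 39, 46]
t=3: [52, 33, 54, 32]
t=4: [90, 58, 68, 57]
t=5: [37, 66, 34, 65]
t=6: [50, 22, 46, 21]
t=7: [46, 62, 41, 61]
t=8: [46, 47, 40, 46]
t=9: [62, 51, 55, 49]
t=10: [71, 41, 63, 38]
t=11: [43, 60, 33, 57]
t=12: [31, 60, 43, 56]
t=13: [38, 56, 29, 51]
t=14: [42, 38, 55, 56]
t=15: [23, 24, 15, 22]
t=16: [43, 29, 33, 26]
t=17: [60, 70, 72, 66]
t=18: [64, 69, 79, 64]
t=19: [63, 52, 57, 45]
t=20: [67, 48, 59, 39]
t=21: [53, 54, 43, 43]
t=22: [42, 54, 30, 64]
t=23: [32, 45, 41, 58]
t=24: [52, 60, 39, 52]
t=25: [69, 52, 53, 66]
t=26: [77, 88, 82, 81]
t=27: [50, 45, 56, 36]
t=28: [45, 49, 28, 38]
t=29: [50, 65, 53, 51]
t=30: [74, 81, 78, 87]
t=31: [44, 23, 49, 30]
t=32: [58, 58, 64, 67]
t=33: [40, 35, 48, 46]
t=34: [32, 39, 42, 53]
t=35: [67, 54, 56, 72]
t=36: [54, 32, 40, 54]
t=37: [35, 35, 42, 14]
t=38: [39, 19, 48, 41]
t=39: [28, 42, 39, 45]
t=40: [53, 45, 42, 49]
t=41: [73, 65, 59, 70]
t=42: [54, 26, 60, 32]
t=43: [55, 28, 63, 36]
t=44: [31, 38, 41, 24]
t=45: [46, 49, 34, 56]
t=46: [49, 42, 34, 26]
t=47: [56, 39, 37, 43]
t=48: [30, 17, 31, 22]
t=49: [38, 63, 39, 69]
t=50: [53, 29, 54, 37]
t=51: [57, 55, 34, 41]
t=52: [21, 9, 17, 16]
t=53: [37, 34, 32, 19]
t=54: [13, 39, 31, 44]
t=55: [51, 71, 49, 77]
t=56: [63, 83, 60, 66]
t=57: [55, 44, 52, 47]
t=58: [46, 50, 66, 54]
t=59: [47, 67, 47, 47]
t=60: [67, 66, 67, 66]
t=61: [65, 67, 65, 67]
t=62: [66, 61, 66, 61]
t=63: [45, 57, 45, 57]
t=64: [28, 46, 28, 46]
t=65: [62, 66, 62, 66]
t=66: [59, 49, 59, 49]
t=67: [64, 40, 64, 40]
t=68: [36, 48, 36, 48]
t=69: [56, 26, 56, 26]
t=70: [47, 25, 47, 25]
t=71: [56, 62, 56, 62]
t=72: [36, 21, 36, 21]
t=73: [27, 16, 27, 16]
t=74: [21, 49, 21, 49]
t=75: [65, 43, 65, 43]
t=76: [49, 55, 49, 55]
t=77: [25, 59, 25, 59]
t=78: [35, 47, 35, 47]
t=79: [51, 21, 51, 21]
t=80: [46, 72, 46, 72]
t=81: [85, 69, 85, 69]
t=82: [74, 66, 74, 66]
t=83: [49, 21, 49, 21]
t=84: [43, 65, 43, 65]
t=85: [55, 49, 55, 49]
t=86: [59, 25, 59, 25]
t=87: [47, 35, 47, 35]
t=88: [21, 51, 21, 51]
t=89: [72, 46, 72, 46]
t=90: [69, 85, 69, 85]
t=91: [66, 74, 66, 74]
t=92: [21, 49, 21, 49]

Answer: 18
Key observation: The state at step 74, [21, 49, 21, 49], reappears at step 92 — and no state repeats earlier — so the cycle the system enters has period 18.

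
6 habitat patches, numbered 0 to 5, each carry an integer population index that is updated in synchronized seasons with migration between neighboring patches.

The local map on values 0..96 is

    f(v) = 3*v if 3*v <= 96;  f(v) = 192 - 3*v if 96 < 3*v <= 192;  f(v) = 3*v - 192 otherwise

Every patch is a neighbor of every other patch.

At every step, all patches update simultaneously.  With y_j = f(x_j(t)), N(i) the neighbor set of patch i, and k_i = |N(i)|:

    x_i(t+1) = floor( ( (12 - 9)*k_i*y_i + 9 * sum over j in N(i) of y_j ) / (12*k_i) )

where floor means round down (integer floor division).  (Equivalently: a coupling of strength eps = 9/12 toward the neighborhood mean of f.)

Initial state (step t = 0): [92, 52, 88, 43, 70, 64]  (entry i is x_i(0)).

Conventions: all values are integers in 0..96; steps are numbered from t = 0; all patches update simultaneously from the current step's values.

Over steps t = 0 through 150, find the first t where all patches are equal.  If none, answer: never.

Simulating step by step:
t=0: [92, 52, 88, 43, 70, 64]  (not all equal)
t=1: [49, 44, 48, 47, 42, 40]  (not all equal)
t=2: [55, 57, 56, 56, 57, 58]  (not all equal)
t=3: [22, 22, 22, 22, 22, 22]  (all equal)

Answer: 3
Key observation: Synchronization is absorbing here: once all patches are equal they stay equal, and step 3 is the first all-equal step.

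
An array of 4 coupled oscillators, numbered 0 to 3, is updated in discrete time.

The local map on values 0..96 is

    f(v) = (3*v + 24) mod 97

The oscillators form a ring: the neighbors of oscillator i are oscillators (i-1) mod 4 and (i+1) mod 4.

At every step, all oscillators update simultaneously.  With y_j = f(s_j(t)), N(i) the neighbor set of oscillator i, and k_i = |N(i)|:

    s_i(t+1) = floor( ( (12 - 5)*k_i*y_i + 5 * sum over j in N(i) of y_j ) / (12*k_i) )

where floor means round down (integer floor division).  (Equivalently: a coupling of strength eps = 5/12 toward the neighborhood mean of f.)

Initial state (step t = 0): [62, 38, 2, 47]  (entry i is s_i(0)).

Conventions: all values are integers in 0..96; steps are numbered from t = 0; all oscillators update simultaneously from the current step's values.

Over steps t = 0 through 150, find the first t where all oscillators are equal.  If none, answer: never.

Answer: 28
Key observation: Synchronization is absorbing here: once all oscillators are equal they stay equal, and step 28 is the first all-equal step.

Derivation:
t=0: [62, 38, 2, 47]  (not all equal)
t=1: [32, 33, 40, 49]  (not all equal)
t=2: [34, 29, 48, 57]  (not all equal)
t=3: [20, 29, 44, 21]  (not all equal)
t=4: [70, 37, 55, 80]  (not all equal)
t=5: [45, 49, 76, 68]  (not all equal)
t=6: [58, 68, 56, 44]  (not all equal)
t=7: [21, 40, 74, 55]  (not all equal)
t=8: [79, 56, 59, 82]  (not all equal)
t=9: [74, 70, 39, 59]  (not all equal)
t=10: [40, 43, 35, 24]  (not all equal)
t=11: [59, 49, 50, 72]  (not all equal)
t=12: [29, 60, 69, 44]  (not all equal)
t=13: [22, 16, 35, 45]  (not all equal)
t=14: [80, 67, 46, 61]  (not all equal)
t=15: [50, 46, 47, 35]  (not all equal)
t=16: [65, 68, 59, 48]  (not all equal)
t=17: [36, 26, 25, 48]  (not all equal)
t=18: [36, 10, 17, 49]  (not all equal)
t=19: [47, 54, 70, 66]  (not all equal)
t=20: [64, 74, 47, 38]  (not all equal)
t=21: [32, 49, 59, 42]  (not all equal)
t=22: [39, 49, 30, 37]  (not all equal)
t=23: [49, 55, 33, 34]  (not all equal)
t=24: [68, 74, 40, 37]  (not all equal)
t=25: [38, 47, 46, 39]  (not all equal)
t=26: [47, 61, 61, 47]  (not all equal)
t=27: [56, 24, 24, 56]  (not all equal)
t=28: [95, 95, 95, 95]  (all equal)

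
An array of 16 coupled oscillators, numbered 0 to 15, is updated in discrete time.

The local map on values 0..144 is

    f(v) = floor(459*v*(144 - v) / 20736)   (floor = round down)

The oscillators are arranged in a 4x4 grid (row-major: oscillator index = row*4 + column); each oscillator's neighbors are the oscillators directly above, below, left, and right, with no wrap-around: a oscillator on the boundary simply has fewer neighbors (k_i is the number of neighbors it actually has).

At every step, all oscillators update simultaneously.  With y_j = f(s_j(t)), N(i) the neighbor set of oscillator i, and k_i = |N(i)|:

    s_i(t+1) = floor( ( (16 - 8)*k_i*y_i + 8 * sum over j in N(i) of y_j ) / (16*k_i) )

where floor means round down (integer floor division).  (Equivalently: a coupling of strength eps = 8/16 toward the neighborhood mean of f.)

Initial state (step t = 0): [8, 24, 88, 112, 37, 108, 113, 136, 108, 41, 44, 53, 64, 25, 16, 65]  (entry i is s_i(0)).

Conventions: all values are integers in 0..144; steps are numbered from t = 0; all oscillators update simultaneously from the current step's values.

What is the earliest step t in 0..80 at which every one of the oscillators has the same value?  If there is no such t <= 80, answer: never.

Answer: 10
Key observation: Synchronization is absorbing here: once all oscillators are equal they stay equal, and step 10 is the first all-equal step.

Derivation:
t=0: [8, 24, 88, 112, 37, 108, 113, 136, 108, 41, 44, 53, 64, 25, 16, 65]  (not all equal)
t=1: [49, 68, 91, 72, 76, 83, 78, 55, 91, 88, 88, 92, 94, 74, 68, 94]  (not all equal)
t=2: [108, 110, 109, 110, 110, 112, 110, 109, 107, 109, 109, 106, 107, 111, 111, 106]  (not all equal)
t=3: [84, 82, 83, 83, 83, 80, 82, 84, 85, 83, 84, 87, 85, 82, 82, 87]  (not all equal)
t=4: [111, 112, 112, 111, 111, 112, 111, 111, 111, 111, 111, 109, 111, 111, 111, 109]  (not all equal)
t=5: [80, 79, 79, 80, 80, 79, 80, 81, 81, 80, 81, 83, 81, 81, 81, 83]  (not all equal)
t=6: [113, 113, 113, 112, 112, 113, 112, 112, 112, 112, 112, 112, 112, 112, 112, 112]  (not all equal)
t=7: [77, 77, 77, 78, 78, 77, 78, 79, 79, 78, 79, 79, 79, 79, 79, 79]  (not all equal)
t=8: [113, 114, 113, 113, 113, 113, 113, 113, 113, 113, 113, 113, 113, 113, 113, 113]  (not all equal)
t=9: [76, 76, 76, 77, 77, 76, 77, 77, 77, 77, 77, 77, 77, 77, 77, 77]  (not all equal)
t=10: [114, 114, 114, 114, 114, 114, 114, 114, 114, 114, 114, 114, 114, 114, 114, 114]  (all equal)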